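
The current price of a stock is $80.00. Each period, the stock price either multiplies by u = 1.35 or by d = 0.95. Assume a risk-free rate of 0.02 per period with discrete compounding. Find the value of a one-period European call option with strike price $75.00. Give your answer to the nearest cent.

Risk-neutral probability p = (1 + 0.02 − 0.95)/(1.35 − 0.95) = 0.0700/0.4000 = 0.1750
Terminal stock prices: S_u = 108, S_d = 76
Terminal payoffs (S − K): max(33, 0) = 33, max(1, 0) = 1
Node 0 (S = 80): V_0 = 1/1.02·[0.1750·33.0000 + 0.8250·1.0000] = 6.4706

$6.47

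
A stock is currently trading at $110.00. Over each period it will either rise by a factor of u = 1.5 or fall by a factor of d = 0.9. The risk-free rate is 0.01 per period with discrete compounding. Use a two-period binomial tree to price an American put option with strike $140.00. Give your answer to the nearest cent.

$33.28

Risk-neutral probability p = (1 + 0.01 − 0.9)/(1.5 − 0.9) = 0.1100/0.6000 = 0.1833
Terminal stock prices: S_uu = 247.5, S_ud = 148.5, S_dd = 89.1
Terminal payoffs (K − S): max(-107.5, 0) = 0, max(-8.5, 0) = 0, max(50.9, 0) = 50.9
Node u (S = 165): continuation = 1/1.01·[0.1833·0.0000 + 0.8167·0.0000] = 0.0000; exercise value = 0.0000 ≤ continuation, so V_u = 0.0000
Node d (S = 99): continuation = 1/1.01·[0.1833·0.0000 + 0.8167·50.9000] = 41.1568; exercise value = 41.0000 ≤ continuation, so V_d = 41.1568
Node 0 (S = 110): continuation = 1/1.01·[0.1833·0.0000 + 0.8167·41.1568] = 33.2786; exercise value = 30.0000 ≤ continuation, so V_0 = 33.2786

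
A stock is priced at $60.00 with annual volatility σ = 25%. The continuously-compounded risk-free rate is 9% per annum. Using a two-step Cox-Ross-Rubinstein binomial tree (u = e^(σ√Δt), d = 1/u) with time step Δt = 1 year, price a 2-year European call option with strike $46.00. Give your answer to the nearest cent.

CRR parameters: u = e^(σ√Δt) = e^(0.25·√1) = 1.2840, d = 1/u = 0.7788
Per-period rate: rΔt = 0.09·1 = 0.09, so R = e^0.09 = 1.0942
Risk-neutral probability p = (e^0.09 − 0.7788)/(1.2840 − 0.7788) = 0.3154/0.5052 = 0.6242
Terminal stock prices: S_uu = 98.92, S_ud = 60, S_dd = 36.39
Terminal payoffs (S − K): max(52.92, 0) = 52.92, max(14, 0) = 14, max(-9.608, 0) = 0
Node u (S = 77.04): V_u = e^(−0.09)·[0.6242·52.9233 + 0.3758·14.0000] = 35.0007
Node d (S = 46.73): V_d = e^(−0.09)·[0.6242·14.0000 + 0.3758·0.0000] = 7.9870
Node 0 (S = 60): V_0 = e^(−0.09)·[0.6242·35.0007 + 0.3758·7.9870] = 22.7108

$22.71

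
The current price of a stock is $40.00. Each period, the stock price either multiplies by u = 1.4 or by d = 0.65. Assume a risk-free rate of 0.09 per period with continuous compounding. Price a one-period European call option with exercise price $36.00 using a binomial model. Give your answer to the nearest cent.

Risk-neutral probability p = (e^0.09 − 0.65)/(1.4 − 0.65) = 0.4442/0.7500 = 0.5922
Terminal stock prices: S_u = 56, S_d = 26
Terminal payoffs (S − K): max(20, 0) = 20, max(-10, 0) = 0
Node 0 (S = 40): V_0 = e^(−0.09)·[0.5922·20.0000 + 0.4078·0.0000] = 10.8252

$10.83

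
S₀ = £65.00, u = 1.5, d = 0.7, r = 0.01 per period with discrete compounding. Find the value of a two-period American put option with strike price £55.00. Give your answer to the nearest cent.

Risk-neutral probability p = (1 + 0.01 − 0.7)/(1.5 − 0.7) = 0.3100/0.8000 = 0.3875
Terminal stock prices: S_uu = 146.2, S_ud = 68.25, S_dd = 31.85
Terminal payoffs (K − S): max(-91.25, 0) = 0, max(-13.25, 0) = 0, max(23.15, 0) = 23.15
Node u (S = 97.5): continuation = 1/1.01·[0.3875·0.0000 + 0.6125·0.0000] = 0.0000; exercise value = 0.0000 ≤ continuation, so V_u = 0.0000
Node d (S = 45.5): continuation = 1/1.01·[0.3875·0.0000 + 0.6125·23.1500] = 14.0390; exercise value = 9.5000 ≤ continuation, so V_d = 14.0390
Node 0 (S = 65): continuation = 1/1.01·[0.3875·0.0000 + 0.6125·14.0390] = 8.5137; exercise value = 0.0000 ≤ continuation, so V_0 = 8.5137

£8.51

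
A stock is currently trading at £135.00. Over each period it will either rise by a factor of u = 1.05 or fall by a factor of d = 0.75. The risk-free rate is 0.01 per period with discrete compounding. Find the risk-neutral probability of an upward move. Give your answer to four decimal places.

p = 0.8667

Risk-neutral probability p = (1 + 0.01 − 0.75)/(1.05 − 0.75) = 0.2600/0.3000 = 0.8667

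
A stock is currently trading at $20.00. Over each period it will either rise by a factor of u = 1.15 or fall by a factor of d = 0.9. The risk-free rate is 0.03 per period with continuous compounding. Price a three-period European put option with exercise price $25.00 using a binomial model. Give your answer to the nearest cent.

Risk-neutral probability p = (e^0.03 − 0.9)/(1.15 − 0.9) = 0.1305/0.2500 = 0.5218
Terminal stock prices: S_uuu = 30.42, S_uud = 23.8, S_udd = 18.63, S_ddd = 14.58
Terminal payoffs (K − S): max(-5.417, 0) = 0, max(1.195, 0) = 1.195, max(6.37, 0) = 6.37, max(10.42, 0) = 10.42
Node uu (S = 26.45): V_uu = e^(−0.03)·[0.5218·0.0000 + 0.4782·1.1950] = 0.5545
Node ud (S = 20.7): V_ud = e^(−0.03)·[0.5218·1.1950 + 0.4782·6.3700] = 3.5611
Node dd (S = 16.2): V_dd = e^(−0.03)·[0.5218·6.3700 + 0.4782·10.4200] = 8.0611
Node u (S = 23): V_u = e^(−0.03)·[0.5218·0.5545 + 0.4782·3.5611] = 1.9334
Node d (S = 18): V_d = e^(−0.03)·[0.5218·3.5611 + 0.4782·8.0611] = 5.5441
Node 0 (S = 20): V_0 = e^(−0.03)·[0.5218·1.9334 + 0.4782·5.5441] = 3.5518

$3.55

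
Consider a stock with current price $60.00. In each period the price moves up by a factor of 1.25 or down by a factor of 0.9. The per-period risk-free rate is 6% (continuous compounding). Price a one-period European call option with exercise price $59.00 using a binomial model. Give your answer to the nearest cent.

Risk-neutral probability p = (e^0.06 − 0.9)/(1.25 − 0.9) = 0.1618/0.3500 = 0.4624
Terminal stock prices: S_u = 75, S_d = 54
Terminal payoffs (S − K): max(16, 0) = 16, max(-5, 0) = 0
Node 0 (S = 60): V_0 = e^(−0.06)·[0.4624·16.0000 + 0.5376·0.0000] = 6.9674

$6.97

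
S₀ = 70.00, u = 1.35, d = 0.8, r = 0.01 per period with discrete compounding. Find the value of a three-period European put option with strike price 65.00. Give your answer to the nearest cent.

Risk-neutral probability p = (1 + 0.01 − 0.8)/(1.35 − 0.8) = 0.2100/0.5500 = 0.3818
Terminal stock prices: S_uuu = 172.2, S_uud = 102.1, S_udd = 60.48, S_ddd = 35.84
Terminal payoffs (K − S): max(-107.2, 0) = 0, max(-37.06, 0) = 0, max(4.52, 0) = 4.52, max(29.16, 0) = 29.16
Node uu (S = 127.6): V_uu = 1/1.01·[0.3818·0.0000 + 0.6182·0.0000] = 0.0000
Node ud (S = 75.6): V_ud = 1/1.01·[0.3818·0.0000 + 0.6182·4.5200] = 2.7665
Node dd (S = 44.8): V_dd = 1/1.01·[0.3818·4.5200 + 0.6182·29.1600] = 19.5564
Node u (S = 94.5): V_u = 1/1.01·[0.3818·0.0000 + 0.6182·2.7665] = 1.6933
Node d (S = 56): V_d = 1/1.01·[0.3818·2.7665 + 0.6182·19.5564] = 13.0156
Node 0 (S = 70): V_0 = 1/1.01·[0.3818·1.6933 + 0.6182·13.0156] = 8.6065

8.61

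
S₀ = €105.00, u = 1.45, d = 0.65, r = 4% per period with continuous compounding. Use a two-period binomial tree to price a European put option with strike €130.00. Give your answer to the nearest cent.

€35.00

Risk-neutral probability p = (e^0.04 − 0.65)/(1.45 − 0.65) = 0.3908/0.8000 = 0.4885
Terminal stock prices: S_uu = 220.8, S_ud = 98.96, S_dd = 44.36
Terminal payoffs (K − S): max(-90.76, 0) = 0, max(31.04, 0) = 31.04, max(85.64, 0) = 85.64
Node u (S = 152.2): V_u = e^(−0.04)·[0.4885·0.0000 + 0.5115·31.0375] = 15.2528
Node d (S = 68.25): V_d = e^(−0.04)·[0.4885·31.0375 + 0.5115·85.6375] = 56.6526
Node 0 (S = 105): V_0 = e^(−0.04)·[0.4885·15.2528 + 0.5115·56.6526] = 34.9999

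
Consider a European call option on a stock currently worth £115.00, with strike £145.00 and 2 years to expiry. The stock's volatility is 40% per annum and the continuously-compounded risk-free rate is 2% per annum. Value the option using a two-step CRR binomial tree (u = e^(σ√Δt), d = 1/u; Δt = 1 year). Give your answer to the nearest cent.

£19.33

CRR parameters: u = e^(σ√Δt) = e^(0.4·√1) = 1.4918, d = 1/u = 0.6703
Per-period rate: rΔt = 0.02·1 = 0.02, so R = e^0.02 = 1.0202
Risk-neutral probability p = (e^0.02 − 0.6703)/(1.4918 − 0.6703) = 0.3499/0.8215 = 0.4259
Terminal stock prices: S_uu = 255.9, S_ud = 115, S_dd = 51.67
Terminal payoffs (S − K): max(110.9, 0) = 110.9, max(-30, 0) = 0, max(-93.33, 0) = 0
Node u (S = 171.6): V_u = e^(−0.02)·[0.4259·110.9372 + 0.5741·0.0000] = 46.3129
Node d (S = 77.09): V_d = e^(−0.02)·[0.4259·0.0000 + 0.5741·0.0000] = 0.0000
Node 0 (S = 115): V_0 = e^(−0.02)·[0.4259·46.3129 + 0.5741·0.0000] = 19.3342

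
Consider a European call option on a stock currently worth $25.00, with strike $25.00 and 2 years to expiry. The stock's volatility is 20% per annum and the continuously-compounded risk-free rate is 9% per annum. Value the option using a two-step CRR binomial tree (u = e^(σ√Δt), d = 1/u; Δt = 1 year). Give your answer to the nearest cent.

$4.81

CRR parameters: u = e^(σ√Δt) = e^(0.2·√1) = 1.2214, d = 1/u = 0.8187
Per-period rate: rΔt = 0.09·1 = 0.09, so R = e^0.09 = 1.0942
Risk-neutral probability p = (e^0.09 − 0.8187)/(1.2214 − 0.8187) = 0.2754/0.4027 = 0.6840
Terminal stock prices: S_uu = 37.3, S_ud = 25, S_dd = 16.76
Terminal payoffs (S − K): max(12.3, 0) = 12.3, max(0, 0) = 0, max(-8.242, 0) = 0
Node u (S = 30.54): V_u = e^(−0.09)·[0.6840·12.2956 + 0.3160·0.0000] = 7.6868
Node d (S = 20.47): V_d = e^(−0.09)·[0.6840·0.0000 + 0.3160·0.0000] = 0.0000
Node 0 (S = 25): V_0 = e^(−0.09)·[0.6840·7.6868 + 0.3160·0.0000] = 4.8055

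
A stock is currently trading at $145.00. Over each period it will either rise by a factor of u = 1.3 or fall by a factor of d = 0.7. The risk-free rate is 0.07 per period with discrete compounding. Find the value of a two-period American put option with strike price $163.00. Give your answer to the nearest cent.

$28.44

Risk-neutral probability p = (1 + 0.07 − 0.7)/(1.3 − 0.7) = 0.3700/0.6000 = 0.6167
Terminal stock prices: S_uu = 245.1, S_ud = 131.9, S_dd = 71.05
Terminal payoffs (K − S): max(-82.05, 0) = 0, max(31.05, 0) = 31.05, max(91.95, 0) = 91.95
Node u (S = 188.5): continuation = 1/1.07·[0.6167·0.0000 + 0.3833·31.0500] = 11.1238; exercise value = 0.0000 ≤ continuation, so V_u = 11.1238
Node d (S = 101.5): continuation = 1/1.07·[0.6167·31.0500 + 0.3833·91.9500] = 50.8364; exercise value = 61.5000 > continuation, so V_d = 61.5000 (exercise)
Node 0 (S = 145): continuation = 1/1.07·[0.6167·11.1238 + 0.3833·61.5000] = 28.4436; exercise value = 18.0000 ≤ continuation, so V_0 = 28.4436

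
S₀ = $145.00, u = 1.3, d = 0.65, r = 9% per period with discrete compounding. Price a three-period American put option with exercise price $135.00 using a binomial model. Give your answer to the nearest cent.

Risk-neutral probability p = (1 + 0.09 − 0.65)/(1.3 − 0.65) = 0.4400/0.6500 = 0.6769
Terminal stock prices: S_uuu = 318.6, S_uud = 159.3, S_udd = 79.64, S_ddd = 39.82
Terminal payoffs (K − S): max(-183.6, 0) = 0, max(-24.28, 0) = 0, max(55.36, 0) = 55.36, max(95.18, 0) = 95.18
Node uu (S = 245.1): continuation = 1/1.09·[0.6769·0.0000 + 0.3231·0.0000] = 0.0000; exercise value = 0.0000 ≤ continuation, so V_uu = 0.0000
Node ud (S = 122.5): continuation = 1/1.09·[0.6769·0.0000 + 0.3231·55.3587] = 16.4084; exercise value = 12.4750 ≤ continuation, so V_ud = 16.4084
Node dd (S = 61.26): continuation = 1/1.09·[0.6769·55.3587 + 0.3231·95.1794] = 62.5907; exercise value = 73.7375 > continuation, so V_dd = 73.7375 (exercise)
Node u (S = 188.5): continuation = 1/1.09·[0.6769·0.0000 + 0.3231·16.4084] = 4.8635; exercise value = 0.0000 ≤ continuation, so V_u = 4.8635
Node d (S = 94.25): continuation = 1/1.09·[0.6769·16.4084 + 0.3231·73.7375] = 32.0460; exercise value = 40.7500 > continuation, so V_d = 40.7500 (exercise)
Node 0 (S = 145): continuation = 1/1.09·[0.6769·4.8635 + 0.3231·40.7500] = 15.0987; exercise value = 0.0000 ≤ continuation, so V_0 = 15.0987

$15.10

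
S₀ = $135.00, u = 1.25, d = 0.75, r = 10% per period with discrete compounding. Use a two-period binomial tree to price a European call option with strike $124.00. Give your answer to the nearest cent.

Risk-neutral probability p = (1 + 0.1 − 0.75)/(1.25 − 0.75) = 0.3500/0.5000 = 0.7000
Terminal stock prices: S_uu = 210.9, S_ud = 126.6, S_dd = 75.94
Terminal payoffs (S − K): max(86.94, 0) = 86.94, max(2.562, 0) = 2.562, max(-48.06, 0) = 0
Node u (S = 168.8): V_u = 1/1.1·[0.7000·86.9375 + 0.3000·2.5625] = 56.0227
Node d (S = 101.2): V_d = 1/1.1·[0.7000·2.5625 + 0.3000·0.0000] = 1.6307
Node 0 (S = 135): V_0 = 1/1.1·[0.7000·56.0227 + 0.3000·1.6307] = 36.0956

$36.10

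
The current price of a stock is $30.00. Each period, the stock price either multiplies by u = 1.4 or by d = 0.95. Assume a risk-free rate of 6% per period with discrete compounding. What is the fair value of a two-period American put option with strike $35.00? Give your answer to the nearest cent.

Risk-neutral probability p = (1 + 0.06 − 0.95)/(1.4 − 0.95) = 0.1100/0.4500 = 0.2444
Terminal stock prices: S_uu = 58.8, S_ud = 39.9, S_dd = 27.07
Terminal payoffs (K − S): max(-23.8, 0) = 0, max(-4.9, 0) = 0, max(7.925, 0) = 7.925
Node u (S = 42): continuation = 1/1.06·[0.2444·0.0000 + 0.7556·0.0000] = 0.0000; exercise value = 0.0000 ≤ continuation, so V_u = 0.0000
Node d (S = 28.5): continuation = 1/1.06·[0.2444·0.0000 + 0.7556·7.9250] = 5.6488; exercise value = 6.5000 > continuation, so V_d = 6.5000 (exercise)
Node 0 (S = 30): continuation = 1/1.06·[0.2444·0.0000 + 0.7556·6.5000] = 4.6331; exercise value = 5.0000 > continuation, so V_0 = 5.0000 (exercise)

$5.00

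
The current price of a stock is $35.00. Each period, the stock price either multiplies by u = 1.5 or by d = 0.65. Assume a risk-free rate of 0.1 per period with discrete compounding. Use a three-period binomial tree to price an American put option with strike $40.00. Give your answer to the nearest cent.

Risk-neutral probability p = (1 + 0.1 − 0.65)/(1.5 − 0.65) = 0.4500/0.8500 = 0.5294
Terminal stock prices: S_uuu = 118.1, S_uud = 51.19, S_udd = 22.18, S_ddd = 9.612
Terminal payoffs (K − S): max(-78.12, 0) = 0, max(-11.19, 0) = 0, max(17.82, 0) = 17.82, max(30.39, 0) = 30.39
Node uu (S = 78.75): continuation = 1/1.1·[0.5294·0.0000 + 0.4706·0.0000] = 0.0000; exercise value = 0.0000 ≤ continuation, so V_uu = 0.0000
Node ud (S = 34.12): continuation = 1/1.1·[0.5294·0.0000 + 0.4706·17.8187] = 7.6230; exercise value = 5.8750 ≤ continuation, so V_ud = 7.6230
Node dd (S = 14.79): continuation = 1/1.1·[0.5294·17.8187 + 0.4706·30.3881] = 21.5761; exercise value = 25.2125 > continuation, so V_dd = 25.2125 (exercise)
Node u (S = 52.5): continuation = 1/1.1·[0.5294·0.0000 + 0.4706·7.6230] = 3.2612; exercise value = 0.0000 ≤ continuation, so V_u = 3.2612
Node d (S = 22.75): continuation = 1/1.1·[0.5294·7.6230 + 0.4706·25.2125] = 14.4549; exercise value = 17.2500 > continuation, so V_d = 17.2500 (exercise)
Node 0 (S = 35): continuation = 1/1.1·[0.5294·3.2612 + 0.4706·17.2500] = 8.9492; exercise value = 5.0000 ≤ continuation, so V_0 = 8.9492

$8.95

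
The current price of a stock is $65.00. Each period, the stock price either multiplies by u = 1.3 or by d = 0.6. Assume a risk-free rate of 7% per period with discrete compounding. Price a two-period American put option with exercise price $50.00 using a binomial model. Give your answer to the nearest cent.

Risk-neutral probability p = (1 + 0.07 − 0.6)/(1.3 − 0.6) = 0.4700/0.7000 = 0.6714
Terminal stock prices: S_uu = 109.9, S_ud = 50.7, S_dd = 23.4
Terminal payoffs (K − S): max(-59.85, 0) = 0, max(-0.7, 0) = 0, max(26.6, 0) = 26.6
Node u (S = 84.5): continuation = 1/1.07·[0.6714·0.0000 + 0.3286·0.0000] = 0.0000; exercise value = 0.0000 ≤ continuation, so V_u = 0.0000
Node d (S = 39): continuation = 1/1.07·[0.6714·0.0000 + 0.3286·26.6000] = 8.1682; exercise value = 11.0000 > continuation, so V_d = 11.0000 (exercise)
Node 0 (S = 65): continuation = 1/1.07·[0.6714·0.0000 + 0.3286·11.0000] = 3.3778; exercise value = 0.0000 ≤ continuation, so V_0 = 3.3778

$3.38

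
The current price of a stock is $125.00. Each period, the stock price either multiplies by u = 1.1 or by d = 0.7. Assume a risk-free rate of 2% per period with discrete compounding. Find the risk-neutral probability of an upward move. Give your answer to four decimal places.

Risk-neutral probability p = (1 + 0.02 − 0.7)/(1.1 − 0.7) = 0.3200/0.4000 = 0.8000

p = 0.8000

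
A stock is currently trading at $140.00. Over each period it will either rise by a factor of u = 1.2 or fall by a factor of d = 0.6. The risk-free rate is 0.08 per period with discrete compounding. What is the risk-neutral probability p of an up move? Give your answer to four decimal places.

Risk-neutral probability p = (1 + 0.08 − 0.6)/(1.2 − 0.6) = 0.4800/0.6000 = 0.8000

p = 0.8000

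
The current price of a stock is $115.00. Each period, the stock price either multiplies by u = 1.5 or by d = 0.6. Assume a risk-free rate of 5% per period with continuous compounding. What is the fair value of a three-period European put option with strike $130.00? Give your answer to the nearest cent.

$33.07

Risk-neutral probability p = (e^0.05 − 0.6)/(1.5 − 0.6) = 0.4513/0.9000 = 0.5014
Terminal stock prices: S_uuu = 388.1, S_uud = 155.2, S_udd = 62.1, S_ddd = 24.84
Terminal payoffs (K − S): max(-258.1, 0) = 0, max(-25.25, 0) = 0, max(67.9, 0) = 67.9, max(105.2, 0) = 105.2
Node uu (S = 258.8): V_uu = e^(−0.05)·[0.5014·0.0000 + 0.4986·0.0000] = 0.0000
Node ud (S = 103.5): V_ud = e^(−0.05)·[0.5014·0.0000 + 0.4986·67.9000] = 32.2030
Node dd (S = 41.4): V_dd = e^(−0.05)·[0.5014·67.9000 + 0.4986·105.1600] = 82.2598
Node u (S = 172.5): V_u = e^(−0.05)·[0.5014·0.0000 + 0.4986·32.2030] = 15.2730
Node d (S = 69): V_d = e^(−0.05)·[0.5014·32.2030 + 0.4986·82.2598] = 54.3730
Node 0 (S = 115): V_0 = e^(−0.05)·[0.5014·15.2730 + 0.4986·54.3730] = 33.0721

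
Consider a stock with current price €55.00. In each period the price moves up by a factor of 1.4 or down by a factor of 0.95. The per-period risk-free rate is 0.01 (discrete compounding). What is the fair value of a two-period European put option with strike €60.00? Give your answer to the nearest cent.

Risk-neutral probability p = (1 + 0.01 − 0.95)/(1.4 − 0.95) = 0.0600/0.4500 = 0.1333
Terminal stock prices: S_uu = 107.8, S_ud = 73.15, S_dd = 49.64
Terminal payoffs (K − S): max(-47.8, 0) = 0, max(-13.15, 0) = 0, max(10.36, 0) = 10.36
Node u (S = 77): V_u = 1/1.01·[0.1333·0.0000 + 0.8667·0.0000] = 0.0000
Node d (S = 52.25): V_d = 1/1.01·[0.1333·0.0000 + 0.8667·10.3625] = 8.8919
Node 0 (S = 55): V_0 = 1/1.01·[0.1333·0.0000 + 0.8667·8.8919] = 7.6300

€7.63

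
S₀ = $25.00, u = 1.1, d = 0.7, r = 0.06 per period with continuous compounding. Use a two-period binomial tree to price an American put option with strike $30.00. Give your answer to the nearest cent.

Risk-neutral probability p = (e^0.06 − 0.7)/(1.1 − 0.7) = 0.3618/0.4000 = 0.9046
Terminal stock prices: S_uu = 30.25, S_ud = 19.25, S_dd = 12.25
Terminal payoffs (K − S): max(-0.25, 0) = 0, max(10.75, 0) = 10.75, max(17.75, 0) = 17.75
Node u (S = 27.5): continuation = e^(−0.06)·[0.9046·0.0000 + 0.0954·10.7500] = 0.9659; exercise value = 2.5000 > continuation, so V_u = 2.5000 (exercise)
Node d (S = 17.5): continuation = e^(−0.06)·[0.9046·10.7500 + 0.0954·17.7500] = 10.7529; exercise value = 12.5000 > continuation, so V_d = 12.5000 (exercise)
Node 0 (S = 25): continuation = e^(−0.06)·[0.9046·2.5000 + 0.0954·12.5000] = 3.2529; exercise value = 5.0000 > continuation, so V_0 = 5.0000 (exercise)

$5.00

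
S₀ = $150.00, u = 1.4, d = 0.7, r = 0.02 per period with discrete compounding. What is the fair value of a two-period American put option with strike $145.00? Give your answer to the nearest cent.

Risk-neutral probability p = (1 + 0.02 − 0.7)/(1.4 − 0.7) = 0.3200/0.7000 = 0.4571
Terminal stock prices: S_uu = 294, S_ud = 147, S_dd = 73.5
Terminal payoffs (K − S): max(-149, 0) = 0, max(-2, 0) = 0, max(71.5, 0) = 71.5
Node u (S = 210): continuation = 1/1.02·[0.4571·0.0000 + 0.5429·0.0000] = 0.0000; exercise value = 0.0000 ≤ continuation, so V_u = 0.0000
Node d (S = 105): continuation = 1/1.02·[0.4571·0.0000 + 0.5429·71.5000] = 38.0532; exercise value = 40.0000 > continuation, so V_d = 40.0000 (exercise)
Node 0 (S = 150): continuation = 1/1.02·[0.4571·0.0000 + 0.5429·40.0000] = 21.2885; exercise value = 0.0000 ≤ continuation, so V_0 = 21.2885

$21.29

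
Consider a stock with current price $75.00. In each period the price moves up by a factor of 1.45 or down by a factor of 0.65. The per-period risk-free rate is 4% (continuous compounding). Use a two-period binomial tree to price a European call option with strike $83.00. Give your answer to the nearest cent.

Risk-neutral probability p = (e^0.04 − 0.65)/(1.45 − 0.65) = 0.3908/0.8000 = 0.4885
Terminal stock prices: S_uu = 157.7, S_ud = 70.69, S_dd = 31.69
Terminal payoffs (S − K): max(74.69, 0) = 74.69, max(-12.31, 0) = 0, max(-51.31, 0) = 0
Node u (S = 108.8): V_u = e^(−0.04)·[0.4885·74.6875 + 0.5115·0.0000] = 35.0552
Node d (S = 48.75): V_d = e^(−0.04)·[0.4885·0.0000 + 0.5115·0.0000] = 0.0000
Node 0 (S = 75): V_0 = e^(−0.04)·[0.4885·35.0552 + 0.5115·0.0000] = 16.4535

$16.45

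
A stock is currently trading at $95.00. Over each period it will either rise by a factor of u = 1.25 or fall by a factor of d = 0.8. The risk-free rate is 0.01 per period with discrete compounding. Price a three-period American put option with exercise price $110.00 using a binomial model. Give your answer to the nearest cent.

Risk-neutral probability p = (1 + 0.01 − 0.8)/(1.25 − 0.8) = 0.2100/0.4500 = 0.4667
Terminal stock prices: S_uuu = 185.5, S_uud = 118.8, S_udd = 76, S_ddd = 48.64
Terminal payoffs (K − S): max(-75.55, 0) = 0, max(-8.75, 0) = 0, max(34, 0) = 34, max(61.36, 0) = 61.36
Node uu (S = 148.4): continuation = 1/1.01·[0.4667·0.0000 + 0.5333·0.0000] = 0.0000; exercise value = 0.0000 ≤ continuation, so V_uu = 0.0000
Node ud (S = 95): continuation = 1/1.01·[0.4667·0.0000 + 0.5333·34.0000] = 17.9538; exercise value = 15.0000 ≤ continuation, so V_ud = 17.9538
Node dd (S = 60.8): continuation = 1/1.01·[0.4667·34.0000 + 0.5333·61.3600] = 48.1109; exercise value = 49.2000 > continuation, so V_dd = 49.2000 (exercise)
Node u (S = 118.8): continuation = 1/1.01·[0.4667·0.0000 + 0.5333·17.9538] = 9.4806; exercise value = 0.0000 ≤ continuation, so V_u = 9.4806
Node d (S = 76): continuation = 1/1.01·[0.4667·17.9538 + 0.5333·49.2000] = 34.2757; exercise value = 34.0000 ≤ continuation, so V_d = 34.2757
Node 0 (S = 95): continuation = 1/1.01·[0.4667·9.4806 + 0.5333·34.2757] = 22.4798; exercise value = 15.0000 ≤ continuation, so V_0 = 22.4798

$22.48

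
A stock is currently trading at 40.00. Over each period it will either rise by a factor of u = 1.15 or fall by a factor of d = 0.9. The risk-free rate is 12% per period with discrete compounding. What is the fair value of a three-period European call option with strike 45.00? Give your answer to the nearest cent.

8.20

Risk-neutral probability p = (1 + 0.12 − 0.9)/(1.15 − 0.9) = 0.2200/0.2500 = 0.8800
Terminal stock prices: S_uuu = 60.83, S_uud = 47.61, S_udd = 37.26, S_ddd = 29.16
Terminal payoffs (S − K): max(15.83, 0) = 15.83, max(2.61, 0) = 2.61, max(-7.74, 0) = 0, max(-15.84, 0) = 0
Node uu (S = 52.9): V_uu = 1/1.12·[0.8800·15.8350 + 0.1200·2.6100] = 12.7214
Node ud (S = 41.4): V_ud = 1/1.12·[0.8800·2.6100 + 0.1200·0.0000] = 2.0507
Node dd (S = 32.4): V_dd = 1/1.12·[0.8800·0.0000 + 0.1200·0.0000] = 0.0000
Node u (S = 46): V_u = 1/1.12·[0.8800·12.7214 + 0.1200·2.0507] = 10.2151
Node d (S = 36): V_d = 1/1.12·[0.8800·2.0507 + 0.1200·0.0000] = 1.6113
Node 0 (S = 40): V_0 = 1/1.12·[0.8800·10.2151 + 0.1200·1.6113] = 8.1988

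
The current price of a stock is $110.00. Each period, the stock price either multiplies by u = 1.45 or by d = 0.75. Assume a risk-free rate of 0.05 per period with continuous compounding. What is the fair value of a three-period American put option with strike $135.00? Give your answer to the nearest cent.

Risk-neutral probability p = (e^0.05 − 0.75)/(1.45 − 0.75) = 0.3013/0.7000 = 0.4304
Terminal stock prices: S_uuu = 335.3, S_uud = 173.5, S_udd = 89.72, S_ddd = 46.41
Terminal payoffs (K − S): max(-200.3, 0) = 0, max(-38.46, 0) = 0, max(45.28, 0) = 45.28, max(88.59, 0) = 88.59
Node uu (S = 231.3): continuation = e^(−0.05)·[0.4304·0.0000 + 0.5696·0.0000] = 0.0000; exercise value = 0.0000 ≤ continuation, so V_uu = 0.0000
Node ud (S = 119.6): continuation = e^(−0.05)·[0.4304·0.0000 + 0.5696·45.2812] = 24.5348; exercise value = 15.3750 ≤ continuation, so V_ud = 24.5348
Node dd (S = 61.88): continuation = e^(−0.05)·[0.4304·45.2812 + 0.5696·88.5938] = 66.5410; exercise value = 73.1250 > continuation, so V_dd = 73.1250 (exercise)
Node u (S = 159.5): continuation = e^(−0.05)·[0.4304·0.0000 + 0.5696·24.5348] = 13.2938; exercise value = 0.0000 ≤ continuation, so V_u = 13.2938
Node d (S = 82.5): continuation = e^(−0.05)·[0.4304·24.5348 + 0.5696·73.1250] = 49.6660; exercise value = 52.5000 > continuation, so V_d = 52.5000 (exercise)
Node 0 (S = 110): continuation = e^(−0.05)·[0.4304·13.2938 + 0.5696·52.5000] = 33.8886; exercise value = 25.0000 ≤ continuation, so V_0 = 33.8886

$33.89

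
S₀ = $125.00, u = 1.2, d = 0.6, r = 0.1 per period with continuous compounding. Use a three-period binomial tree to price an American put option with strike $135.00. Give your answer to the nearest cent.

Risk-neutral probability p = (e^0.1 − 0.6)/(1.2 − 0.6) = 0.5052/0.6000 = 0.8420
Terminal stock prices: S_uuu = 216, S_uud = 108, S_udd = 54, S_ddd = 27
Terminal payoffs (K − S): max(-81, 0) = 0, max(27, 0) = 27, max(81, 0) = 81, max(108, 0) = 108
Node uu (S = 180): continuation = e^(−0.1)·[0.8420·0.0000 + 0.1580·27.0000] = 3.8612; exercise value = 0.0000 ≤ continuation, so V_uu = 3.8612
Node ud (S = 90): continuation = e^(−0.1)·[0.8420·27.0000 + 0.1580·81.0000] = 32.1531; exercise value = 45.0000 > continuation, so V_ud = 45.0000 (exercise)
Node dd (S = 45): continuation = e^(−0.1)·[0.8420·81.0000 + 0.1580·108.0000] = 77.1531; exercise value = 90.0000 > continuation, so V_dd = 90.0000 (exercise)
Node u (S = 150): continuation = e^(−0.1)·[0.8420·3.8612 + 0.1580·45.0000] = 9.3770; exercise value = 0.0000 ≤ continuation, so V_u = 9.3770
Node d (S = 75): continuation = e^(−0.1)·[0.8420·45.0000 + 0.1580·90.0000] = 47.1531; exercise value = 60.0000 > continuation, so V_d = 60.0000 (exercise)
Node 0 (S = 125): continuation = e^(−0.1)·[0.8420·9.3770 + 0.1580·60.0000] = 15.7241; exercise value = 10.0000 ≤ continuation, so V_0 = 15.7241

$15.72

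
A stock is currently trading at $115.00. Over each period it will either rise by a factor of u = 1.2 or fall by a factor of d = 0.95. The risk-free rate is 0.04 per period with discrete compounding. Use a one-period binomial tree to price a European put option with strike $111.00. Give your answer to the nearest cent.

Risk-neutral probability p = (1 + 0.04 − 0.95)/(1.2 − 0.95) = 0.0900/0.2500 = 0.3600
Terminal stock prices: S_u = 138, S_d = 109.2
Terminal payoffs (K − S): max(-27, 0) = 0, max(1.75, 0) = 1.75
Node 0 (S = 115): V_0 = 1/1.04·[0.3600·0.0000 + 0.6400·1.7500] = 1.0769

$1.08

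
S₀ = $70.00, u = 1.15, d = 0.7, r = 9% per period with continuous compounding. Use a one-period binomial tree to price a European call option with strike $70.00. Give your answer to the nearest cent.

$8.41

Risk-neutral probability p = (e^0.09 − 0.7)/(1.15 − 0.7) = 0.3942/0.4500 = 0.8759
Terminal stock prices: S_u = 80.5, S_d = 49
Terminal payoffs (S − K): max(10.5, 0) = 10.5, max(-21, 0) = 0
Node 0 (S = 70): V_0 = e^(−0.09)·[0.8759·10.5000 + 0.1241·0.0000] = 8.4058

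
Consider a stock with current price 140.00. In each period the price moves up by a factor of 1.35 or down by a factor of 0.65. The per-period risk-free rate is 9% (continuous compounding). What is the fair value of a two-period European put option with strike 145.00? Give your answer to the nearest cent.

18.16

Risk-neutral probability p = (e^0.09 − 0.65)/(1.35 − 0.65) = 0.4442/0.7000 = 0.6345
Terminal stock prices: S_uu = 255.2, S_ud = 122.9, S_dd = 59.15
Terminal payoffs (K − S): max(-110.2, 0) = 0, max(22.15, 0) = 22.15, max(85.85, 0) = 85.85
Node u (S = 189): V_u = e^(−0.09)·[0.6345·0.0000 + 0.3655·22.1500] = 7.3983
Node d (S = 91): V_d = e^(−0.09)·[0.6345·22.1500 + 0.3655·85.8500] = 41.5200
Node 0 (S = 140): V_0 = e^(−0.09)·[0.6345·7.3983 + 0.3655·41.5200] = 18.1586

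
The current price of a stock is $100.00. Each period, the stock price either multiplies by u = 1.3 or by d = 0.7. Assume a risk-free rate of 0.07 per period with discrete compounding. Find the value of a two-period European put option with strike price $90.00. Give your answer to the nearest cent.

Risk-neutral probability p = (1 + 0.07 − 0.7)/(1.3 − 0.7) = 0.3700/0.6000 = 0.6167
Terminal stock prices: S_uu = 169, S_ud = 91, S_dd = 49
Terminal payoffs (K − S): max(-79, 0) = 0, max(-1, 0) = 0, max(41, 0) = 41
Node u (S = 130): V_u = 1/1.07·[0.6167·0.0000 + 0.3833·0.0000] = 0.0000
Node d (S = 70): V_d = 1/1.07·[0.6167·0.0000 + 0.3833·41.0000] = 14.6885
Node 0 (S = 100): V_0 = 1/1.07·[0.6167·0.0000 + 0.3833·14.6885] = 5.2622

$5.26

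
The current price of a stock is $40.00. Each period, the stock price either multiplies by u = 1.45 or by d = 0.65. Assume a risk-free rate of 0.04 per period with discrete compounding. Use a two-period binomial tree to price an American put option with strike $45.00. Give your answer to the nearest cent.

Risk-neutral probability p = (1 + 0.04 − 0.65)/(1.45 − 0.65) = 0.3900/0.8000 = 0.4875
Terminal stock prices: S_uu = 84.1, S_ud = 37.7, S_dd = 16.9
Terminal payoffs (K − S): max(-39.1, 0) = 0, max(7.3, 0) = 7.3, max(28.1, 0) = 28.1
Node u (S = 58): continuation = 1/1.04·[0.4875·0.0000 + 0.5125·7.3000] = 3.5974; exercise value = 0.0000 ≤ continuation, so V_u = 3.5974
Node d (S = 26): continuation = 1/1.04·[0.4875·7.3000 + 0.5125·28.1000] = 17.2692; exercise value = 19.0000 > continuation, so V_d = 19.0000 (exercise)
Node 0 (S = 40): continuation = 1/1.04·[0.4875·3.5974 + 0.5125·19.0000] = 11.0492; exercise value = 5.0000 ≤ continuation, so V_0 = 11.0492

$11.05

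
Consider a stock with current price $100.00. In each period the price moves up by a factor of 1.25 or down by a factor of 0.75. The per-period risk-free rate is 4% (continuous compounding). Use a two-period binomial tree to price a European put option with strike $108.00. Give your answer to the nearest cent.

$14.76

Risk-neutral probability p = (e^0.04 − 0.75)/(1.25 − 0.75) = 0.2908/0.5000 = 0.5816
Terminal stock prices: S_uu = 156.2, S_ud = 93.75, S_dd = 56.25
Terminal payoffs (K − S): max(-48.25, 0) = 0, max(14.25, 0) = 14.25, max(51.75, 0) = 51.75
Node u (S = 125): V_u = e^(−0.04)·[0.5816·0.0000 + 0.4184·14.2500] = 5.7281
Node d (S = 75): V_d = e^(−0.04)·[0.5816·14.2500 + 0.4184·51.7500] = 28.7653
Node 0 (S = 100): V_0 = e^(−0.04)·[0.5816·5.7281 + 0.4184·28.7653] = 14.7638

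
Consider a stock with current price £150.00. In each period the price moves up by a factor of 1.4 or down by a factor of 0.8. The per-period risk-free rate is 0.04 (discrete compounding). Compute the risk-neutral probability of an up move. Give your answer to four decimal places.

p = 0.4000

Risk-neutral probability p = (1 + 0.04 − 0.8)/(1.4 − 0.8) = 0.2400/0.6000 = 0.4000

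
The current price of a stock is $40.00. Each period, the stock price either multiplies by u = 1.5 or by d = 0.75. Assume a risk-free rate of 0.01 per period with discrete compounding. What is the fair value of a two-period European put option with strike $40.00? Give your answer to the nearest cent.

Risk-neutral probability p = (1 + 0.01 − 0.75)/(1.5 − 0.75) = 0.2600/0.7500 = 0.3467
Terminal stock prices: S_uu = 90, S_ud = 45, S_dd = 22.5
Terminal payoffs (K − S): max(-50, 0) = 0, max(-5, 0) = 0, max(17.5, 0) = 17.5
Node u (S = 60): V_u = 1/1.01·[0.3467·0.0000 + 0.6533·0.0000] = 0.0000
Node d (S = 30): V_d = 1/1.01·[0.3467·0.0000 + 0.6533·17.5000] = 11.3201
Node 0 (S = 40): V_0 = 1/1.01·[0.3467·0.0000 + 0.6533·11.3201] = 7.3226

$7.32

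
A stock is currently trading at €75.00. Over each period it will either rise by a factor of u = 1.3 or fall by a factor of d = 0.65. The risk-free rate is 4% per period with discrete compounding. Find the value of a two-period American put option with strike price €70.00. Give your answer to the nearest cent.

Risk-neutral probability p = (1 + 0.04 − 0.65)/(1.3 − 0.65) = 0.3900/0.6500 = 0.6000
Terminal stock prices: S_uu = 126.8, S_ud = 63.38, S_dd = 31.69
Terminal payoffs (K − S): max(-56.75, 0) = 0, max(6.625, 0) = 6.625, max(38.31, 0) = 38.31
Node u (S = 97.5): continuation = 1/1.04·[0.6000·0.0000 + 0.4000·6.6250] = 2.5481; exercise value = 0.0000 ≤ continuation, so V_u = 2.5481
Node d (S = 48.75): continuation = 1/1.04·[0.6000·6.6250 + 0.4000·38.3125] = 18.5577; exercise value = 21.2500 > continuation, so V_d = 21.2500 (exercise)
Node 0 (S = 75): continuation = 1/1.04·[0.6000·2.5481 + 0.4000·21.2500] = 9.6431; exercise value = 0.0000 ≤ continuation, so V_0 = 9.6431

€9.64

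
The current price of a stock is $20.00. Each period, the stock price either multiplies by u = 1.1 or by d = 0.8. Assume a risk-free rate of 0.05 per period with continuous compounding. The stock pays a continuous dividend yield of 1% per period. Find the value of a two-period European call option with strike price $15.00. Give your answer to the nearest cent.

$6.11

Per-period risk-free factor R = e^0.05 = 1.0513; dividend-adjusted growth = e^(0.05−0.01) = 1.0408.
Risk-neutral probability p = (1.0408 − 0.8)/(1.1 − 0.8) = 0.2408/0.3000 = 0.8027
Terminal stock prices: S_uu = 24.2, S_ud = 17.6, S_dd = 12.8
Terminal payoffs (S − K): max(9.2, 0) = 9.2, max(2.6, 0) = 2.6, max(-2.2, 0) = 0
Node u (S = 22): V_u = e^(−0.05)·[0.8027·9.2000 + 0.1973·2.6000] = 7.5127
Node d (S = 16): V_d = e^(−0.05)·[0.8027·2.6000 + 0.1973·0.0000] = 1.9852
Node 0 (S = 20): V_0 = e^(−0.05)·[0.8027·7.5127 + 0.1973·1.9852] = 6.1089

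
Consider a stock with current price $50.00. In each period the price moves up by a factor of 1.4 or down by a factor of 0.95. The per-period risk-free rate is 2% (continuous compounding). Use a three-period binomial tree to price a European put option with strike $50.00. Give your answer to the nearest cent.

Risk-neutral probability p = (e^0.02 − 0.95)/(1.4 − 0.95) = 0.0702/0.4500 = 0.1560
Terminal stock prices: S_uuu = 137.2, S_uud = 93.1, S_udd = 63.17, S_ddd = 42.87
Terminal payoffs (K − S): max(-87.2, 0) = 0, max(-43.1, 0) = 0, max(-13.17, 0) = 0, max(7.131, 0) = 7.131
Node uu (S = 98): V_uu = e^(−0.02)·[0.1560·0.0000 + 0.8440·0.0000] = 0.0000
Node ud (S = 66.5): V_ud = e^(−0.02)·[0.1560·0.0000 + 0.8440·0.0000] = 0.0000
Node dd (S = 45.12): V_dd = e^(−0.02)·[0.1560·0.0000 + 0.8440·7.1313] = 5.8996
Node u (S = 70): V_u = e^(−0.02)·[0.1560·0.0000 + 0.8440·0.0000] = 0.0000
Node d (S = 47.5): V_d = e^(−0.02)·[0.1560·0.0000 + 0.8440·5.8996] = 4.8806
Node 0 (S = 50): V_0 = e^(−0.02)·[0.1560·0.0000 + 0.8440·4.8806] = 4.0377

$4.04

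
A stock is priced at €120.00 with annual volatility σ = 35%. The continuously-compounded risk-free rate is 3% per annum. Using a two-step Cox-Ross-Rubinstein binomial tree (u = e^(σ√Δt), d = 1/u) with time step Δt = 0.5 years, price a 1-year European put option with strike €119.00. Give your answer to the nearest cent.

€12.56

CRR parameters: u = e^(σ√Δt) = e^(0.35·√0.5) = 1.2808, d = 1/u = 0.7808
Per-period rate: rΔt = 0.03·0.5 = 0.015, so R = e^0.015 = 1.0151
Risk-neutral probability p = (e^0.015 − 0.7808)/(1.2808 − 0.7808) = 0.2344/0.5000 = 0.4687
Terminal stock prices: S_uu = 196.9, S_ud = 120, S_dd = 73.15
Terminal payoffs (K − S): max(-77.85, 0) = 0, max(-1, 0) = 0, max(45.85, 0) = 45.85
Node u (S = 153.7): V_u = e^(−0.015)·[0.4687·0.0000 + 0.5313·0.0000] = 0.0000
Node d (S = 93.69): V_d = e^(−0.015)·[0.4687·0.0000 + 0.5313·45.8496] = 23.9988
Node 0 (S = 120): V_0 = e^(−0.015)·[0.4687·0.0000 + 0.5313·23.9988] = 12.5615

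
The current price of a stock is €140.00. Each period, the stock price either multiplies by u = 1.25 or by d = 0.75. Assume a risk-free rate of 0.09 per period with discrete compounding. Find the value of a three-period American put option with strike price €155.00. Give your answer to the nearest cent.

Risk-neutral probability p = (1 + 0.09 − 0.75)/(1.25 − 0.75) = 0.3400/0.5000 = 0.6800
Terminal stock prices: S_uuu = 273.4, S_uud = 164.1, S_udd = 98.44, S_ddd = 59.06
Terminal payoffs (K − S): max(-118.4, 0) = 0, max(-9.062, 0) = 0, max(56.56, 0) = 56.56, max(95.94, 0) = 95.94
Node uu (S = 218.8): continuation = 1/1.09·[0.6800·0.0000 + 0.3200·0.0000] = 0.0000; exercise value = 0.0000 ≤ continuation, so V_uu = 0.0000
Node ud (S = 131.2): continuation = 1/1.09·[0.6800·0.0000 + 0.3200·56.5625] = 16.6055; exercise value = 23.7500 > continuation, so V_ud = 23.7500 (exercise)
Node dd (S = 78.75): continuation = 1/1.09·[0.6800·56.5625 + 0.3200·95.9375] = 63.4518; exercise value = 76.2500 > continuation, so V_dd = 76.2500 (exercise)
Node u (S = 175): continuation = 1/1.09·[0.6800·0.0000 + 0.3200·23.7500] = 6.9725; exercise value = 0.0000 ≤ continuation, so V_u = 6.9725
Node d (S = 105): continuation = 1/1.09·[0.6800·23.7500 + 0.3200·76.2500] = 37.2018; exercise value = 50.0000 > continuation, so V_d = 50.0000 (exercise)
Node 0 (S = 140): continuation = 1/1.09·[0.6800·6.9725 + 0.3200·50.0000] = 19.0287; exercise value = 15.0000 ≤ continuation, so V_0 = 19.0287

€19.03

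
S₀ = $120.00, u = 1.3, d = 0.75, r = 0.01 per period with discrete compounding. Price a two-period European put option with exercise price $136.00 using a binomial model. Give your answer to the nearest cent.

$27.95

Risk-neutral probability p = (1 + 0.01 − 0.75)/(1.3 − 0.75) = 0.2600/0.5500 = 0.4727
Terminal stock prices: S_uu = 202.8, S_ud = 117, S_dd = 67.5
Terminal payoffs (K − S): max(-66.8, 0) = 0, max(19, 0) = 19, max(68.5, 0) = 68.5
Node u (S = 156): V_u = 1/1.01·[0.4727·0.0000 + 0.5273·19.0000] = 9.9190
Node d (S = 90): V_d = 1/1.01·[0.4727·19.0000 + 0.5273·68.5000] = 44.6535
Node 0 (S = 120): V_0 = 1/1.01·[0.4727·9.9190 + 0.5273·44.6535] = 27.9540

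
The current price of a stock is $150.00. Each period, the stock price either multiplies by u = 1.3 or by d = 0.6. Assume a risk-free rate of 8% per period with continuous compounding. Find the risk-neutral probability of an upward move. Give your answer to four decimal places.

p = 0.6904

Risk-neutral probability p = (e^0.08 − 0.6)/(1.3 − 0.6) = 0.4833/0.7000 = 0.6904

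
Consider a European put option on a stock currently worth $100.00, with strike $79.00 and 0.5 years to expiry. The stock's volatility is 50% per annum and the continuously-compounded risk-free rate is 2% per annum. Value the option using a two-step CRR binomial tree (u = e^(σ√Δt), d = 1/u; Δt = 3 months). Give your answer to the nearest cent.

CRR parameters: u = e^(σ√Δt) = e^(0.5·√0.25) = 1.2840, d = 1/u = 0.7788
Per-period rate: rΔt = 0.02·0.25 = 0.005, so R = e^0.005 = 1.0050
Risk-neutral probability p = (e^0.005 − 0.7788)/(1.2840 − 0.7788) = 0.2262/0.5052 = 0.4477
Terminal stock prices: S_uu = 164.9, S_ud = 100, S_dd = 60.65
Terminal payoffs (K − S): max(-85.87, 0) = 0, max(-21, 0) = 0, max(18.35, 0) = 18.35
Node u (S = 128.4): V_u = e^(−0.005)·[0.4477·0.0000 + 0.5523·0.0000] = 0.0000
Node d (S = 77.88): V_d = e^(−0.005)·[0.4477·0.0000 + 0.5523·18.3469] = 10.0817
Node 0 (S = 100): V_0 = e^(−0.005)·[0.4477·0.0000 + 0.5523·10.0817] = 5.5399

$5.54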